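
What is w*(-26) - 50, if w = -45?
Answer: 1120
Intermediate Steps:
w*(-26) - 50 = -45*(-26) - 50 = 1170 - 50 = 1120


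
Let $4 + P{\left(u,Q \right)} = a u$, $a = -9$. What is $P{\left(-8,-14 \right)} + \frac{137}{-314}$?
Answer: $\frac{21215}{314} \approx 67.564$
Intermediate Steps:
$P{\left(u,Q \right)} = -4 - 9 u$
$P{\left(-8,-14 \right)} + \frac{137}{-314} = \left(-4 - -72\right) + \frac{137}{-314} = \left(-4 + 72\right) + 137 \left(- \frac{1}{314}\right) = 68 - \frac{137}{314} = \frac{21215}{314}$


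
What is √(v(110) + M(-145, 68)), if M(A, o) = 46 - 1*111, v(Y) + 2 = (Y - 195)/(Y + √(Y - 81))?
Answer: √(-7455 - 67*√29)/√(110 + √29) ≈ 8.2302*I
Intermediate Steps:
v(Y) = -2 + (-195 + Y)/(Y + √(-81 + Y)) (v(Y) = -2 + (Y - 195)/(Y + √(Y - 81)) = -2 + (-195 + Y)/(Y + √(-81 + Y)))
M(A, o) = -65 (M(A, o) = 46 - 111 = -65)
√(v(110) + M(-145, 68)) = √((-195 - 1*110 - 2*√(-81 + 110))/(110 + √(-81 + 110)) - 65) = √((-195 - 110 - 2*√29)/(110 + √29) - 65) = √((-305 - 2*√29)/(110 + √29) - 65) = √(-65 + (-305 - 2*√29)/(110 + √29))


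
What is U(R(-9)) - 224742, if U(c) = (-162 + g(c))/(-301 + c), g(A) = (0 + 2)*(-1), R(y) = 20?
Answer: -63152338/281 ≈ -2.2474e+5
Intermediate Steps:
g(A) = -2 (g(A) = 2*(-1) = -2)
U(c) = -164/(-301 + c) (U(c) = (-162 - 2)/(-301 + c) = -164/(-301 + c))
U(R(-9)) - 224742 = -164/(-301 + 20) - 224742 = -164/(-281) - 224742 = -164*(-1/281) - 224742 = 164/281 - 224742 = -63152338/281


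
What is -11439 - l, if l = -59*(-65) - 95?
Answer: -15179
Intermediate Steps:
l = 3740 (l = 3835 - 95 = 3740)
-11439 - l = -11439 - 1*3740 = -11439 - 3740 = -15179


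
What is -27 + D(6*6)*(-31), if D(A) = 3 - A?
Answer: 996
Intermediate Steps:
-27 + D(6*6)*(-31) = -27 + (3 - 6*6)*(-31) = -27 + (3 - 1*36)*(-31) = -27 + (3 - 36)*(-31) = -27 - 33*(-31) = -27 + 1023 = 996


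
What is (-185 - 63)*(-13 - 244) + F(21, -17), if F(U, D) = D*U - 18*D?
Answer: 63685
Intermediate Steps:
F(U, D) = -18*D + D*U
(-185 - 63)*(-13 - 244) + F(21, -17) = (-185 - 63)*(-13 - 244) - 17*(-18 + 21) = -248*(-257) - 17*3 = 63736 - 51 = 63685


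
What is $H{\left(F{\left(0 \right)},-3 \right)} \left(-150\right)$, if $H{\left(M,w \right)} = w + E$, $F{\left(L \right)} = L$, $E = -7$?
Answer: $1500$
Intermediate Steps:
$H{\left(M,w \right)} = -7 + w$ ($H{\left(M,w \right)} = w - 7 = -7 + w$)
$H{\left(F{\left(0 \right)},-3 \right)} \left(-150\right) = \left(-7 - 3\right) \left(-150\right) = \left(-10\right) \left(-150\right) = 1500$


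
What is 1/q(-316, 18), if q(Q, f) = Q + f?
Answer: -1/298 ≈ -0.0033557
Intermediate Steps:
1/q(-316, 18) = 1/(-316 + 18) = 1/(-298) = -1/298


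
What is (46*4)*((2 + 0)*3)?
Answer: 1104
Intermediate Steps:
(46*4)*((2 + 0)*3) = 184*(2*3) = 184*6 = 1104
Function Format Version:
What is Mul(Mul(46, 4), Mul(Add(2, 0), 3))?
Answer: 1104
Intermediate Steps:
Mul(Mul(46, 4), Mul(Add(2, 0), 3)) = Mul(184, Mul(2, 3)) = Mul(184, 6) = 1104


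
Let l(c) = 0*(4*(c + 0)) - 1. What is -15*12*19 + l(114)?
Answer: -3421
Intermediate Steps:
l(c) = -1 (l(c) = 0*(4*c) - 1 = 0 - 1 = -1)
-15*12*19 + l(114) = -15*12*19 - 1 = -180*19 - 1 = -3420 - 1 = -3421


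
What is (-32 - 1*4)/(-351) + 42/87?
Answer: 662/1131 ≈ 0.58532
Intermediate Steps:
(-32 - 1*4)/(-351) + 42/87 = (-32 - 4)*(-1/351) + 42*(1/87) = -36*(-1/351) + 14/29 = 4/39 + 14/29 = 662/1131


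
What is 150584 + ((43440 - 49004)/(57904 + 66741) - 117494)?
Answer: 4124497486/124645 ≈ 33090.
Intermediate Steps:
150584 + ((43440 - 49004)/(57904 + 66741) - 117494) = 150584 + (-5564/124645 - 117494) = 150584 - 14645045194/124645 = 4124497486/124645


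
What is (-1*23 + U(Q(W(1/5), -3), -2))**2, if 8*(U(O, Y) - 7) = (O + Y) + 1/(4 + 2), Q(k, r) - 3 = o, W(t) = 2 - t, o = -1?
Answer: 588289/2304 ≈ 255.33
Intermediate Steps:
Q(k, r) = 2 (Q(k, r) = 3 - 1 = 2)
U(O, Y) = 337/48 + O/8 + Y/8 (U(O, Y) = 7 + ((O + Y) + 1/(4 + 2))/8 = 7 + ((O + Y) + 1/6)/8 = 7 + (1/6 + O + Y)/8 = 7 + (1/48 + O/8 + Y/8) = 337/48 + O/8 + Y/8)
(-1*23 + U(Q(W(1/5), -3), -2))**2 = (-1*23 + (337/48 + (1/8)*2 + (1/8)*(-2)))**2 = (-23 + (337/48 + 1/4 - 1/4))**2 = (-23 + 337/48)**2 = (-767/48)**2 = 588289/2304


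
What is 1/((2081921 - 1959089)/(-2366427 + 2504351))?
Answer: 34481/30708 ≈ 1.1229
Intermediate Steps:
1/((2081921 - 1959089)/(-2366427 + 2504351)) = 1/(122832/137924) = 1/(122832*(1/137924)) = 1/(30708/34481) = 34481/30708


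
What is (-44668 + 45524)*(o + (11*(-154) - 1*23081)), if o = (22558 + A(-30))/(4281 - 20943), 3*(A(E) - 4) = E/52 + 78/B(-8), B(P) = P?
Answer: -765650186005/36101 ≈ -2.1209e+7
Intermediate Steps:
A(E) = 3/4 + E/156 (A(E) = 4 + (E/52 + 78/(-8))/3 = 4 + (E*(1/52) + 78*(-1/8))/3 = 4 + (E/52 - 39/4)/3 = 4 + (-39/4 + E/52)/3 = 4 + (-13/4 + E/156) = 3/4 + E/156)
o = -391015/288808 (o = (22558 + (3/4 + (1/156)*(-30)))/(4281 - 20943) = (22558 + (3/4 - 5/26))/(-16662) = (22558 + 29/52)*(-1/16662) = (1173045/52)*(-1/16662) = -391015/288808 ≈ -1.3539)
(-44668 + 45524)*(o + (11*(-154) - 1*23081)) = (-44668 + 45524)*(-391015/288808 + (11*(-154) - 1*23081)) = 856*(-391015/288808 + (-1694 - 23081)) = 856*(-391015/288808 - 24775) = 856*(-7155609215/288808) = -765650186005/36101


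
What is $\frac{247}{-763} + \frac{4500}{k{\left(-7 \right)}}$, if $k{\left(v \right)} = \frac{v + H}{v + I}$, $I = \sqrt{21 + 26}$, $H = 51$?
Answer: $- \frac{6011342}{8393} + \frac{1125 \sqrt{47}}{11} \approx -15.086$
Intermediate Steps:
$I = \sqrt{47} \approx 6.8557$
$k{\left(v \right)} = \frac{51 + v}{v + \sqrt{47}}$ ($k{\left(v \right)} = \frac{v + 51}{v + \sqrt{47}} = \frac{51 + v}{v + \sqrt{47}}$)
$\frac{247}{-763} + \frac{4500}{k{\left(-7 \right)}} = \frac{247}{-763} + \frac{4500}{\frac{1}{-7 + \sqrt{47}} \left(51 - 7\right)} = 247 \left(- \frac{1}{763}\right) + \frac{4500}{\frac{1}{-7 + \sqrt{47}} \cdot 44} = - \frac{247}{763} + \frac{4500}{44 \frac{1}{-7 + \sqrt{47}}} = - \frac{247}{763} + 4500 \left(- \frac{7}{44} + \frac{\sqrt{47}}{44}\right) = - \frac{247}{763} - \left(\frac{7875}{11} - \frac{1125 \sqrt{47}}{11}\right) = - \frac{6011342}{8393} + \frac{1125 \sqrt{47}}{11}$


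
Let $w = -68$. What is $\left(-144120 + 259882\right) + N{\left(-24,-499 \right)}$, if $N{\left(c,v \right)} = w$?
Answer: $115694$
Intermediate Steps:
$N{\left(c,v \right)} = -68$
$\left(-144120 + 259882\right) + N{\left(-24,-499 \right)} = \left(-144120 + 259882\right) - 68 = 115762 - 68 = 115694$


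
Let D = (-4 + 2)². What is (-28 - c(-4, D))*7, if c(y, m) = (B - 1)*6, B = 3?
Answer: -280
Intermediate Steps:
D = 4 (D = (-2)² = 4)
c(y, m) = 12 (c(y, m) = (3 - 1)*6 = 2*6 = 12)
(-28 - c(-4, D))*7 = (-28 - 1*12)*7 = (-28 - 12)*7 = -40*7 = -280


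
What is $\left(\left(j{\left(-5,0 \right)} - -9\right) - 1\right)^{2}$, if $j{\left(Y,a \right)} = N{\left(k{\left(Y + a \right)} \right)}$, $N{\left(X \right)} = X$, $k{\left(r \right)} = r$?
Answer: $9$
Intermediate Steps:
$j{\left(Y,a \right)} = Y + a$
$\left(\left(j{\left(-5,0 \right)} - -9\right) - 1\right)^{2} = \left(\left(\left(-5 + 0\right) - -9\right) - 1\right)^{2} = \left(\left(-5 + 9\right) - 1\right)^{2} = \left(4 - 1\right)^{2} = 3^{2} = 9$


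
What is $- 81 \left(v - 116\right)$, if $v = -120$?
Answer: $19116$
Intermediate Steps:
$- 81 \left(v - 116\right) = - 81 \left(-120 - 116\right) = \left(-81\right) \left(-236\right) = 19116$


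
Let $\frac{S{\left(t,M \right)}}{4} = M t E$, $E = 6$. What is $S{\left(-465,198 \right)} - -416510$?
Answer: $-1793170$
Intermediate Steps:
$S{\left(t,M \right)} = 24 M t$ ($S{\left(t,M \right)} = 4 M t 6 = 4 \cdot 6 M t = 24 M t$)
$S{\left(-465,198 \right)} - -416510 = 24 \cdot 198 \left(-465\right) - -416510 = -2209680 + 416510 = -1793170$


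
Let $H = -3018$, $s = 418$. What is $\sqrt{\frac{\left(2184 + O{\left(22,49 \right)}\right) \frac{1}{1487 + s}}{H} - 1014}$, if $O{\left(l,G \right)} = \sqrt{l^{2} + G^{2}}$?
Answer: $\frac{\sqrt{-3724123195289640 - 638810 \sqrt{2885}}}{1916430} \approx 31.843 i$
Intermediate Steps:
$O{\left(l,G \right)} = \sqrt{G^{2} + l^{2}}$
$\sqrt{\frac{\left(2184 + O{\left(22,49 \right)}\right) \frac{1}{1487 + s}}{H} - 1014} = \sqrt{\frac{\left(2184 + \sqrt{49^{2} + 22^{2}}\right) \frac{1}{1487 + 418}}{-3018} - 1014} = \sqrt{\frac{2184 + \sqrt{2401 + 484}}{1905} \left(- \frac{1}{3018}\right) - 1014} = \sqrt{\left(2184 + \sqrt{2885}\right) \frac{1}{1905} \left(- \frac{1}{3018}\right) - 1014} = \sqrt{\left(\frac{728}{635} + \frac{\sqrt{2885}}{1905}\right) \left(- \frac{1}{3018}\right) - 1014} = \sqrt{\left(- \frac{364}{958215} - \frac{\sqrt{2885}}{5749290}\right) - 1014} = \sqrt{- \frac{971630374}{958215} - \frac{\sqrt{2885}}{5749290}}$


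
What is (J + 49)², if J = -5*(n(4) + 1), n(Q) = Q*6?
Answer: 5776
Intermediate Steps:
n(Q) = 6*Q
J = -125 (J = -5*(6*4 + 1) = -5*(24 + 1) = -5*25 = -125)
(J + 49)² = (-125 + 49)² = (-76)² = 5776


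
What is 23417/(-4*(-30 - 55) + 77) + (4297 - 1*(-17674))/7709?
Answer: 189683560/3214653 ≈ 59.006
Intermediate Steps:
23417/(-4*(-30 - 55) + 77) + (4297 - 1*(-17674))/7709 = 23417/(-4*(-85) + 77) + (4297 + 17674)*(1/7709) = 23417/(340 + 77) + 21971*(1/7709) = 23417/417 + 21971/7709 = 189683560/3214653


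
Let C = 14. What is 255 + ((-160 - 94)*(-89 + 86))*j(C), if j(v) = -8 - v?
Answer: -16509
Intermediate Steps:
255 + ((-160 - 94)*(-89 + 86))*j(C) = 255 + ((-160 - 94)*(-89 + 86))*(-8 - 1*14) = 255 + (-254*(-3))*(-8 - 14) = 255 + 762*(-22) = 255 - 16764 = -16509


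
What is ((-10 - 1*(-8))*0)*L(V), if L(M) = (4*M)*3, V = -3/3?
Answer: 0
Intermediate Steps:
V = -1 (V = -3*1/3 = -1)
L(M) = 12*M
((-10 - 1*(-8))*0)*L(V) = ((-10 - 1*(-8))*0)*(12*(-1)) = ((-10 + 8)*0)*(-12) = -2*0*(-12) = 0*(-12) = 0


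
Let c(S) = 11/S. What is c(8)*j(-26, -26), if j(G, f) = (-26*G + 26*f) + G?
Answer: -143/4 ≈ -35.750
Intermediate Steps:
j(G, f) = -25*G + 26*f
c(8)*j(-26, -26) = (11/8)*(-25*(-26) + 26*(-26)) = (11*(1/8))*(650 - 676) = (11/8)*(-26) = -143/4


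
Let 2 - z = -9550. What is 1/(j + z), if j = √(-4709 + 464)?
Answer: 3184/30414983 - I*√4245/91244949 ≈ 0.00010469 - 7.1405e-7*I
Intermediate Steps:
z = 9552 (z = 2 - 1*(-9550) = 2 + 9550 = 9552)
j = I*√4245 (j = √(-4245) = I*√4245 ≈ 65.154*I)
1/(j + z) = 1/(I*√4245 + 9552) = 1/(9552 + I*√4245)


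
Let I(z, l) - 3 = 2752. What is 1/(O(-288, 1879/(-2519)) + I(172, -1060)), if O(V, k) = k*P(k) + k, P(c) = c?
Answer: 6345361/17480266995 ≈ 0.00036300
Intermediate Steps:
I(z, l) = 2755 (I(z, l) = 3 + 2752 = 2755)
O(V, k) = k + k² (O(V, k) = k*k + k = k² + k = k + k²)
1/(O(-288, 1879/(-2519)) + I(172, -1060)) = 1/((1879/(-2519))*(1 + 1879/(-2519)) + 2755) = 1/((1879*(-1/2519))*(1 + 1879*(-1/2519)) + 2755) = 1/(-1879*(1 - 1879/2519)/2519 + 2755) = 1/(-1879/2519*640/2519 + 2755) = 1/(-1202560/6345361 + 2755) = 1/(17480266995/6345361) = 6345361/17480266995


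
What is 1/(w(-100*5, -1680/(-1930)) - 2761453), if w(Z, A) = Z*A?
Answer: -193/533044429 ≈ -3.6207e-7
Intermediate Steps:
w(Z, A) = A*Z
1/(w(-100*5, -1680/(-1930)) - 2761453) = 1/((-1680/(-1930))*(-100*5) - 2761453) = 1/(-1680*(-1/1930)*(-500) - 2761453) = 1/((168/193)*(-500) - 2761453) = 1/(-84000/193 - 2761453) = 1/(-533044429/193) = -193/533044429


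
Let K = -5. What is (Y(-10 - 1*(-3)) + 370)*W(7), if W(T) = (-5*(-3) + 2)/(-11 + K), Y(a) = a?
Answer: -6171/16 ≈ -385.69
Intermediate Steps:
W(T) = -17/16 (W(T) = (-5*(-3) + 2)/(-11 - 5) = (15 + 2)/(-16) = 17*(-1/16) = -17/16)
(Y(-10 - 1*(-3)) + 370)*W(7) = ((-10 - 1*(-3)) + 370)*(-17/16) = ((-10 + 3) + 370)*(-17/16) = (-7 + 370)*(-17/16) = 363*(-17/16) = -6171/16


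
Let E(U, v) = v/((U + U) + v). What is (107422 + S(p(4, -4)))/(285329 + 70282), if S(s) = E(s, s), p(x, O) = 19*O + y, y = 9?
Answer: 322267/1066833 ≈ 0.30208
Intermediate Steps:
p(x, O) = 9 + 19*O (p(x, O) = 19*O + 9 = 9 + 19*O)
E(U, v) = v/(v + 2*U) (E(U, v) = v/(2*U + v) = v/(v + 2*U))
S(s) = ⅓ (S(s) = s/(s + 2*s) = s/((3*s)) = s*(1/(3*s)) = ⅓)
(107422 + S(p(4, -4)))/(285329 + 70282) = (107422 + ⅓)/(285329 + 70282) = (322267/3)/355611 = (322267/3)*(1/355611) = 322267/1066833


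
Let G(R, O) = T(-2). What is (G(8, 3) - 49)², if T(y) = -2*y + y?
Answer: 2209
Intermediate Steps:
T(y) = -y
G(R, O) = 2 (G(R, O) = -1*(-2) = 2)
(G(8, 3) - 49)² = (2 - 49)² = (-47)² = 2209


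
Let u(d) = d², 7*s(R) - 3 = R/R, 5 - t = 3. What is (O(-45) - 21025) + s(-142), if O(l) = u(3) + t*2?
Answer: -147080/7 ≈ -21011.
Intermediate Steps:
t = 2 (t = 5 - 1*3 = 5 - 3 = 2)
s(R) = 4/7 (s(R) = 3/7 + (R/R)/7 = 3/7 + (⅐)*1 = 3/7 + ⅐ = 4/7)
O(l) = 13 (O(l) = 3² + 2*2 = 9 + 4 = 13)
(O(-45) - 21025) + s(-142) = (13 - 21025) + 4/7 = -21012 + 4/7 = -147080/7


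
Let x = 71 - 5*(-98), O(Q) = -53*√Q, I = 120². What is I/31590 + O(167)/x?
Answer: 160/351 - 53*√167/561 ≈ -0.76503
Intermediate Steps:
I = 14400
x = 561 (x = 71 + 490 = 561)
I/31590 + O(167)/x = 14400/31590 - 53*√167/561 = 14400*(1/31590) - 53*√167*(1/561) = 160/351 - 53*√167/561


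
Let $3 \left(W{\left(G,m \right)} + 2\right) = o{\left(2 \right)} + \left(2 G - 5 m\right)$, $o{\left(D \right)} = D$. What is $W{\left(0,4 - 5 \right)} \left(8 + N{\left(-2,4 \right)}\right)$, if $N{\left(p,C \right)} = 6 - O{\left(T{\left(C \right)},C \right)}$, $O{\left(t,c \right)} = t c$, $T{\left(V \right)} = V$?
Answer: $- \frac{2}{3} \approx -0.66667$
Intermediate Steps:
$O{\left(t,c \right)} = c t$
$N{\left(p,C \right)} = 6 - C^{2}$ ($N{\left(p,C \right)} = 6 - C C = 6 - C^{2}$)
$W{\left(G,m \right)} = - \frac{4}{3} - \frac{5 m}{3} + \frac{2 G}{3}$ ($W{\left(G,m \right)} = -2 + \frac{2 + \left(2 G - 5 m\right)}{3} = -2 + \frac{2 + \left(- 5 m + 2 G\right)}{3} = -2 + \frac{2 - 5 m + 2 G}{3} = -2 + \left(\frac{2}{3} - \frac{5 m}{3} + \frac{2 G}{3}\right) = - \frac{4}{3} - \frac{5 m}{3} + \frac{2 G}{3}$)
$W{\left(0,4 - 5 \right)} \left(8 + N{\left(-2,4 \right)}\right) = \left(- \frac{4}{3} - \frac{5 \left(4 - 5\right)}{3} + \frac{2}{3} \cdot 0\right) \left(8 + \left(6 - 4^{2}\right)\right) = \left(- \frac{4}{3} - - \frac{5}{3} + 0\right) \left(8 + \left(6 - 16\right)\right) = \left(- \frac{4}{3} + \frac{5}{3} + 0\right) \left(8 + \left(6 - 16\right)\right) = \frac{8 - 10}{3} = \frac{1}{3} \left(-2\right) = - \frac{2}{3}$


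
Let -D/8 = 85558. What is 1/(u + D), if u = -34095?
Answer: -1/718559 ≈ -1.3917e-6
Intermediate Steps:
D = -684464 (D = -8*85558 = -684464)
1/(u + D) = 1/(-34095 - 684464) = 1/(-718559) = -1/718559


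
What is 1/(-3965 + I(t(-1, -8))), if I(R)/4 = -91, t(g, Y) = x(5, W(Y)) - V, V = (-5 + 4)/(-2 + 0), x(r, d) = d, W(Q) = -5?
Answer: -1/4329 ≈ -0.00023100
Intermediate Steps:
V = ½ (V = -1/(-2) = -1*(-½) = ½ ≈ 0.50000)
t(g, Y) = -11/2 (t(g, Y) = -5 - 1*½ = -5 - ½ = -11/2)
I(R) = -364 (I(R) = 4*(-91) = -364)
1/(-3965 + I(t(-1, -8))) = 1/(-3965 - 364) = 1/(-4329) = -1/4329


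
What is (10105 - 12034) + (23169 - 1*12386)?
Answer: 8854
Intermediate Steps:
(10105 - 12034) + (23169 - 1*12386) = -1929 + (23169 - 12386) = -1929 + 10783 = 8854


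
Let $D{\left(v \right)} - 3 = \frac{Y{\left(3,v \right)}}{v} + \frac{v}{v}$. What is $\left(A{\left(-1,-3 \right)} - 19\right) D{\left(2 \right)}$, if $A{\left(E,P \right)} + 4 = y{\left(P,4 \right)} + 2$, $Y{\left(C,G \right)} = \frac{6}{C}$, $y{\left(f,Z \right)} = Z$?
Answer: $-85$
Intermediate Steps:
$D{\left(v \right)} = 4 + \frac{2}{v}$ ($D{\left(v \right)} = 3 + \left(\frac{6 \cdot \frac{1}{3}}{v} + \frac{v}{v}\right) = 3 + \left(\frac{6 \cdot \frac{1}{3}}{v} + 1\right) = 3 + \left(\frac{2}{v} + 1\right) = 3 + \left(1 + \frac{2}{v}\right) = 4 + \frac{2}{v}$)
$A{\left(E,P \right)} = 2$ ($A{\left(E,P \right)} = -4 + \left(4 + 2\right) = -4 + 6 = 2$)
$\left(A{\left(-1,-3 \right)} - 19\right) D{\left(2 \right)} = \left(2 - 19\right) \left(4 + \frac{2}{2}\right) = - 17 \left(4 + 2 \cdot \frac{1}{2}\right) = - 17 \left(4 + 1\right) = \left(-17\right) 5 = -85$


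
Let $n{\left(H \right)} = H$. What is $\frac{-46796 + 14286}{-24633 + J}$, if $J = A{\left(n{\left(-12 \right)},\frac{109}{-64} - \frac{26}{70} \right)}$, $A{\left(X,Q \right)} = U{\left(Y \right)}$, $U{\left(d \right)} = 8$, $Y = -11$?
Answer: $\frac{6502}{4925} \approx 1.3202$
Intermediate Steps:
$A{\left(X,Q \right)} = 8$
$J = 8$
$\frac{-46796 + 14286}{-24633 + J} = \frac{-46796 + 14286}{-24633 + 8} = - \frac{32510}{-24625} = \left(-32510\right) \left(- \frac{1}{24625}\right) = \frac{6502}{4925}$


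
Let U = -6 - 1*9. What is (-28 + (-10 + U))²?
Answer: 2809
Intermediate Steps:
U = -15 (U = -6 - 9 = -15)
(-28 + (-10 + U))² = (-28 + (-10 - 15))² = (-28 - 25)² = (-53)² = 2809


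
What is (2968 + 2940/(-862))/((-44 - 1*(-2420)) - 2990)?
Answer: -638869/132317 ≈ -4.8283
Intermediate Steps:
(2968 + 2940/(-862))/((-44 - 1*(-2420)) - 2990) = (2968 + 2940*(-1/862))/((-44 + 2420) - 2990) = (2968 - 1470/431)/(2376 - 2990) = (1277738/431)/(-614) = (1277738/431)*(-1/614) = -638869/132317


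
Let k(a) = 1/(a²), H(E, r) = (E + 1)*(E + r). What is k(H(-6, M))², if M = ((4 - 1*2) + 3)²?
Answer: 1/81450625 ≈ 1.2277e-8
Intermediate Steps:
M = 25 (M = ((4 - 2) + 3)² = (2 + 3)² = 5² = 25)
H(E, r) = (1 + E)*(E + r)
k(a) = a⁻²
k(H(-6, M))² = ((-6 + 25 + (-6)² - 6*25)⁻²)² = ((-6 + 25 + 36 - 150)⁻²)² = ((-95)⁻²)² = (1/9025)² = 1/81450625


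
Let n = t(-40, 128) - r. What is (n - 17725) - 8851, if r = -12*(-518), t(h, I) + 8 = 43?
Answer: -32757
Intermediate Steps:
t(h, I) = 35 (t(h, I) = -8 + 43 = 35)
r = 6216
n = -6181 (n = 35 - 1*6216 = 35 - 6216 = -6181)
(n - 17725) - 8851 = (-6181 - 17725) - 8851 = -23906 - 8851 = -32757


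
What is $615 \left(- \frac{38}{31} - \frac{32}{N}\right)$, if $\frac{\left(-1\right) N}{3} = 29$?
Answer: $- \frac{474370}{899} \approx -527.66$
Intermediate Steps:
$N = -87$ ($N = \left(-3\right) 29 = -87$)
$615 \left(- \frac{38}{31} - \frac{32}{N}\right) = 615 \left(- \frac{38}{31} - \frac{32}{-87}\right) = 615 \left(\left(-38\right) \frac{1}{31} - - \frac{32}{87}\right) = 615 \left(- \frac{38}{31} + \frac{32}{87}\right) = 615 \left(- \frac{2314}{2697}\right) = - \frac{474370}{899}$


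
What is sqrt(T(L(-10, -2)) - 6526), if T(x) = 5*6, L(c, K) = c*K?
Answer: 4*I*sqrt(406) ≈ 80.598*I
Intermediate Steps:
L(c, K) = K*c
T(x) = 30
sqrt(T(L(-10, -2)) - 6526) = sqrt(30 - 6526) = sqrt(-6496) = 4*I*sqrt(406)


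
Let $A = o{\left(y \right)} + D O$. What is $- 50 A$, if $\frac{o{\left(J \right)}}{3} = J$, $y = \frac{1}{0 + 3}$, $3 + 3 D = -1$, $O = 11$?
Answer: $\frac{2050}{3} \approx 683.33$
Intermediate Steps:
$D = - \frac{4}{3}$ ($D = -1 + \frac{1}{3} \left(-1\right) = -1 - \frac{1}{3} = - \frac{4}{3} \approx -1.3333$)
$y = \frac{1}{3} \approx 0.33333$
$o{\left(J \right)} = 3 J$
$A = - \frac{41}{3}$ ($A = 3 \cdot \frac{1}{3} - \frac{44}{3} = 1 - \frac{44}{3} = - \frac{41}{3} \approx -13.667$)
$- 50 A = \left(-50\right) \left(- \frac{41}{3}\right) = \frac{2050}{3}$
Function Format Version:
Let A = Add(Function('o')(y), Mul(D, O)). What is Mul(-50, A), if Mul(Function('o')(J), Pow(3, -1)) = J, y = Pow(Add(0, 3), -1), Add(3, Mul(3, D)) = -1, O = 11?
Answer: Rational(2050, 3) ≈ 683.33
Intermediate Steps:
D = Rational(-4, 3) (D = Add(-1, Mul(Rational(1, 3), -1)) = Add(-1, Rational(-1, 3)) = Rational(-4, 3) ≈ -1.3333)
y = Rational(1, 3) (y = Pow(3, -1) = Rational(1, 3) ≈ 0.33333)
Function('o')(J) = Mul(3, J)
A = Rational(-41, 3) (A = Add(Mul(3, Rational(1, 3)), Mul(Rational(-4, 3), 11)) = Add(1, Rational(-44, 3)) = Rational(-41, 3) ≈ -13.667)
Mul(-50, A) = Mul(-50, Rational(-41, 3)) = Rational(2050, 3)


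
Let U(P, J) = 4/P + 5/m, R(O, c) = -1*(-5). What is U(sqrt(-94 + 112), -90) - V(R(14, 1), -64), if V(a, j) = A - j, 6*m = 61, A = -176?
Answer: 6862/61 + 2*sqrt(2)/3 ≈ 113.43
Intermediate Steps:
m = 61/6 (m = (1/6)*61 = 61/6 ≈ 10.167)
R(O, c) = 5
U(P, J) = 30/61 + 4/P (U(P, J) = 4/P + 5/(61/6) = 4/P + 5*(6/61) = 4/P + 30/61 = 30/61 + 4/P)
V(a, j) = -176 - j
U(sqrt(-94 + 112), -90) - V(R(14, 1), -64) = (30/61 + 4/(sqrt(-94 + 112))) - (-176 - 1*(-64)) = (30/61 + 4/(sqrt(18))) - (-176 + 64) = (30/61 + 4/((3*sqrt(2)))) - 1*(-112) = (30/61 + 4*(sqrt(2)/6)) + 112 = (30/61 + 2*sqrt(2)/3) + 112 = 6862/61 + 2*sqrt(2)/3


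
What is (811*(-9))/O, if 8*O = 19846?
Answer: -29196/9923 ≈ -2.9423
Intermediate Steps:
O = 9923/4 (O = (⅛)*19846 = 9923/4 ≈ 2480.8)
(811*(-9))/O = (811*(-9))/(9923/4) = -7299*4/9923 = -29196/9923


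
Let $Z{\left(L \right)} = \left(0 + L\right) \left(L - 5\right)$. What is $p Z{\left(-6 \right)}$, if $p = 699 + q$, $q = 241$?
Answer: $62040$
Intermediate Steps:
$p = 940$ ($p = 699 + 241 = 940$)
$Z{\left(L \right)} = L \left(-5 + L\right)$
$p Z{\left(-6 \right)} = 940 \left(- 6 \left(-5 - 6\right)\right) = 940 \left(\left(-6\right) \left(-11\right)\right) = 940 \cdot 66 = 62040$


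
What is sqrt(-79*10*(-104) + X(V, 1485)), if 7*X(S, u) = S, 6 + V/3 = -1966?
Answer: 46*sqrt(1883)/7 ≈ 285.16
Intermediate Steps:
V = -5916 (V = -18 + 3*(-1966) = -18 - 5898 = -5916)
X(S, u) = S/7
sqrt(-79*10*(-104) + X(V, 1485)) = sqrt(-79*10*(-104) + (1/7)*(-5916)) = sqrt(-790*(-104) - 5916/7) = sqrt(82160 - 5916/7) = sqrt(569204/7) = 46*sqrt(1883)/7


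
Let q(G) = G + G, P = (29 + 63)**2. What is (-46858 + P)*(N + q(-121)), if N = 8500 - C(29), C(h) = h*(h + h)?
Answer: -252478944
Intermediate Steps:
C(h) = 2*h**2 (C(h) = h*(2*h) = 2*h**2)
P = 8464 (P = 92**2 = 8464)
q(G) = 2*G
N = 6818 (N = 8500 - 2*29**2 = 8500 - 2*841 = 8500 - 1*1682 = 8500 - 1682 = 6818)
(-46858 + P)*(N + q(-121)) = (-46858 + 8464)*(6818 + 2*(-121)) = -38394*(6818 - 242) = -38394*6576 = -252478944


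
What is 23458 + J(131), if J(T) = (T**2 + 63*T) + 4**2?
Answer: 48888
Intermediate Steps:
J(T) = 16 + T**2 + 63*T (J(T) = (T**2 + 63*T) + 16 = 16 + T**2 + 63*T)
23458 + J(131) = 23458 + (16 + 131**2 + 63*131) = 23458 + (16 + 17161 + 8253) = 23458 + 25430 = 48888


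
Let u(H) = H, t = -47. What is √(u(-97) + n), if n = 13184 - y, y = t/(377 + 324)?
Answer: √6430997834/701 ≈ 114.40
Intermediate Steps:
y = -47/701 (y = -47/(377 + 324) = -47/701 ≈ -0.067047)
n = 9242031/701 (n = 13184 - 1*(-47/701) = 13184 + 47/701 = 9242031/701 ≈ 13184.)
√(u(-97) + n) = √(-97 + 9242031/701) = √(9174034/701) = √6430997834/701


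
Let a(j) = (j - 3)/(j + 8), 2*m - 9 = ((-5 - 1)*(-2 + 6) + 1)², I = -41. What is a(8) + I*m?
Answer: -176459/16 ≈ -11029.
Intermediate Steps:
m = 269 (m = 9/2 + ((-5 - 1)*(-2 + 6) + 1)²/2 = 9/2 + (-6*4 + 1)²/2 = 9/2 + (-24 + 1)²/2 = 9/2 + (½)*(-23)² = 9/2 + (½)*529 = 9/2 + 529/2 = 269)
a(j) = (-3 + j)/(8 + j)
a(8) + I*m = (-3 + 8)/(8 + 8) - 41*269 = 5/16 - 11029 = -176459/16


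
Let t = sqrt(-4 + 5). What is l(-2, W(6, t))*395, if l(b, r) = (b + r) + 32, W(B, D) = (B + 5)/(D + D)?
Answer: 28045/2 ≈ 14023.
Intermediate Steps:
t = 1 (t = sqrt(1) = 1)
W(B, D) = (5 + B)/(2*D) (W(B, D) = (5 + B)/((2*D)) = (5 + B)*(1/(2*D)) = (5 + B)/(2*D))
l(b, r) = 32 + b + r
l(-2, W(6, t))*395 = (32 - 2 + (1/2)*(5 + 6)/1)*395 = (32 - 2 + (1/2)*1*11)*395 = (32 - 2 + 11/2)*395 = (71/2)*395 = 28045/2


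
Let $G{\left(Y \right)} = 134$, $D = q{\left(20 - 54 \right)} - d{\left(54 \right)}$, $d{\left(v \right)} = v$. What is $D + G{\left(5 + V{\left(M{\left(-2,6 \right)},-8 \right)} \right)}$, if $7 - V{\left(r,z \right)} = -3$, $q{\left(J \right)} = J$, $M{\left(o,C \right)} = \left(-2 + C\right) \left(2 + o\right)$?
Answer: $46$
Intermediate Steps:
$V{\left(r,z \right)} = 10$ ($V{\left(r,z \right)} = 7 - -3 = 7 + 3 = 10$)
$D = -88$ ($D = \left(20 - 54\right) - 54 = -34 - 54 = -88$)
$D + G{\left(5 + V{\left(M{\left(-2,6 \right)},-8 \right)} \right)} = -88 + 134 = 46$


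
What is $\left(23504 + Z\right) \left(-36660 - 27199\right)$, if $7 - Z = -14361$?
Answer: $-2418468048$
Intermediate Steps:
$Z = 14368$ ($Z = 7 - -14361 = 7 + 14361 = 14368$)
$\left(23504 + Z\right) \left(-36660 - 27199\right) = \left(23504 + 14368\right) \left(-36660 - 27199\right) = 37872 \left(-63859\right) = -2418468048$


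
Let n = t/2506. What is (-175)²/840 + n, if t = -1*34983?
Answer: 676579/30072 ≈ 22.499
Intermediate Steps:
t = -34983
n = -34983/2506 ≈ -13.960
(-175)²/840 + n = (-175)²/840 - 34983/2506 = 30625*(1/840) - 34983/2506 = 875/24 - 34983/2506 = 676579/30072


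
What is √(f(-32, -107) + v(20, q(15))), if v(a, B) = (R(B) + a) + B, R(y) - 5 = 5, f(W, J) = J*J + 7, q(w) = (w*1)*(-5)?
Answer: √11411 ≈ 106.82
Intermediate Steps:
q(w) = -5*w (q(w) = w*(-5) = -5*w)
f(W, J) = 7 + J² (f(W, J) = J² + 7 = 7 + J²)
R(y) = 10 (R(y) = 5 + 5 = 10)
v(a, B) = 10 + B + a (v(a, B) = (10 + a) + B = 10 + B + a)
√(f(-32, -107) + v(20, q(15))) = √((7 + (-107)²) + (10 - 5*15 + 20)) = √((7 + 11449) + (10 - 75 + 20)) = √(11456 - 45) = √11411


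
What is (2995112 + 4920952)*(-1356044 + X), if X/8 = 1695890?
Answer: 96663659124864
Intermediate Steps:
X = 13567120 (X = 8*1695890 = 13567120)
(2995112 + 4920952)*(-1356044 + X) = (2995112 + 4920952)*(-1356044 + 13567120) = 7916064*12211076 = 96663659124864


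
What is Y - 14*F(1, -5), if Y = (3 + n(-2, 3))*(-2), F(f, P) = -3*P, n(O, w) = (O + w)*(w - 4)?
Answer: -214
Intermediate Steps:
n(O, w) = (-4 + w)*(O + w) (n(O, w) = (O + w)*(-4 + w) = (-4 + w)*(O + w))
Y = -4 (Y = (3 + (3**2 - 4*(-2) - 4*3 - 2*3))*(-2) = (3 + (9 + 8 - 12 - 6))*(-2) = (3 - 1)*(-2) = 2*(-2) = -4)
Y - 14*F(1, -5) = -4 - (-42)*(-5) = -4 - 14*15 = -4 - 210 = -214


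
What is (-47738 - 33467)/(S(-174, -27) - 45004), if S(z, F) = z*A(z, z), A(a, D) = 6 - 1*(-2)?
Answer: 81205/46396 ≈ 1.7503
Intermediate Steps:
A(a, D) = 8 (A(a, D) = 6 + 2 = 8)
S(z, F) = 8*z (S(z, F) = z*8 = 8*z)
(-47738 - 33467)/(S(-174, -27) - 45004) = (-47738 - 33467)/(8*(-174) - 45004) = -81205/(-1392 - 45004) = -81205/(-46396) = -81205*(-1/46396) = 81205/46396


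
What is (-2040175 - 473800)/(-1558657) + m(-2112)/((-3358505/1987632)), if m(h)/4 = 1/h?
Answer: 92939716108838/57582330605635 ≈ 1.6140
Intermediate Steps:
m(h) = 4/h
(-2040175 - 473800)/(-1558657) + m(-2112)/((-3358505/1987632)) = (-2040175 - 473800)/(-1558657) + (4/(-2112))/((-3358505/1987632)) = -2513975*(-1/1558657) + (4*(-1/2112))/((-3358505*1/1987632)) = 2513975/1558657 - 1/(528*(-3358505/1987632)) = 2513975/1558657 - 1/528*(-1987632/3358505) = 2513975/1558657 + 41409/36943555 = 92939716108838/57582330605635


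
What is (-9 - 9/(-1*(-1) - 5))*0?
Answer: 0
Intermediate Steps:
(-9 - 9/(-1*(-1) - 5))*0 = (-9 - 9/(1 - 5))*0 = (-9 - 9/(-4))*0 = (-9 - 9*(-¼))*0 = (-9 + 9/4)*0 = -27/4*0 = 0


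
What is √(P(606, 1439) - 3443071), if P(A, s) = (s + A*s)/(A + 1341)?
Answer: 2*I*√3262580970627/1947 ≈ 1855.4*I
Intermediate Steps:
P(A, s) = (s + A*s)/(1341 + A)
√(P(606, 1439) - 3443071) = √(1439*(1 + 606)/(1341 + 606) - 3443071) = √(1439*607/1947 - 3443071) = √(1439*(1/1947)*607 - 3443071) = √(873473/1947 - 3443071) = √(-6702785764/1947) = 2*I*√3262580970627/1947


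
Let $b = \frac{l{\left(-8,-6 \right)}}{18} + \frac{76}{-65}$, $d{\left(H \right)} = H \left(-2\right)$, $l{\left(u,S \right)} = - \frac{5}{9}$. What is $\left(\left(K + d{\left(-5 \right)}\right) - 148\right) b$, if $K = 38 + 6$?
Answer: $\frac{593939}{5265} \approx 112.81$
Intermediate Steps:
$l{\left(u,S \right)} = - \frac{5}{9}$ ($l{\left(u,S \right)} = \left(-5\right) \frac{1}{9} = - \frac{5}{9}$)
$K = 44$
$d{\left(H \right)} = - 2 H$
$b = - \frac{12637}{10530}$ ($b = - \frac{5}{9 \cdot 18} + \frac{76}{-65} = \left(- \frac{5}{9}\right) \frac{1}{18} + 76 \left(- \frac{1}{65}\right) = - \frac{5}{162} - \frac{76}{65} = - \frac{12637}{10530} \approx -1.2001$)
$\left(\left(K + d{\left(-5 \right)}\right) - 148\right) b = \left(\left(44 - -10\right) - 148\right) \left(- \frac{12637}{10530}\right) = \left(\left(44 + 10\right) - 148\right) \left(- \frac{12637}{10530}\right) = \left(54 - 148\right) \left(- \frac{12637}{10530}\right) = \left(-94\right) \left(- \frac{12637}{10530}\right) = \frac{593939}{5265}$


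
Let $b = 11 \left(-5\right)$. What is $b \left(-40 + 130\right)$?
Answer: $-4950$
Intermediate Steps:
$b = -55$
$b \left(-40 + 130\right) = - 55 \left(-40 + 130\right) = \left(-55\right) 90 = -4950$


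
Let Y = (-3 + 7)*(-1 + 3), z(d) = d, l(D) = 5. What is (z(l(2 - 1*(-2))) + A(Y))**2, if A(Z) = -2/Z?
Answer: 361/16 ≈ 22.563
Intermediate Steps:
Y = 8 (Y = 4*2 = 8)
(z(l(2 - 1*(-2))) + A(Y))**2 = (5 - 2/8)**2 = (5 - 2*1/8)**2 = (5 - 1/4)**2 = (19/4)**2 = 361/16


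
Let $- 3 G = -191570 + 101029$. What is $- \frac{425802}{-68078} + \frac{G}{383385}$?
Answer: $\frac{247951074754}{39150126045} \approx 6.3333$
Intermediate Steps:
$G = \frac{90541}{3}$ ($G = - \frac{-191570 + 101029}{3} = \left(- \frac{1}{3}\right) \left(-90541\right) = \frac{90541}{3} \approx 30180.0$)
$- \frac{425802}{-68078} + \frac{G}{383385} = - \frac{425802}{-68078} + \frac{90541}{3 \cdot 383385} = \left(-425802\right) \left(- \frac{1}{68078}\right) + \frac{90541}{3} \cdot \frac{1}{383385} = \frac{212901}{34039} + \frac{90541}{1150155} = \frac{247951074754}{39150126045}$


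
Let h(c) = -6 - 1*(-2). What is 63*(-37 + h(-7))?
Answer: -2583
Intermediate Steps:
h(c) = -4 (h(c) = -6 + 2 = -4)
63*(-37 + h(-7)) = 63*(-37 - 4) = 63*(-41) = -2583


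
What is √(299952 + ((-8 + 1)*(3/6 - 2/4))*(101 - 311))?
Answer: 12*√2083 ≈ 547.68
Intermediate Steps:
√(299952 + ((-8 + 1)*(3/6 - 2/4))*(101 - 311)) = √(299952 - 7*(3*(⅙) - 2*¼)*(-210)) = √(299952 - 7*(½ - ½)*(-210)) = √(299952 - 7*0*(-210)) = √(299952 + 0*(-210)) = √(299952 + 0) = √299952 = 12*√2083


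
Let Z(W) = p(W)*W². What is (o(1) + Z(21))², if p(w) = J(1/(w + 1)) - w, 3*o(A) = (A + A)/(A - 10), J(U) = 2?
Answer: 51182275225/729 ≈ 7.0209e+7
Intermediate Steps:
o(A) = 2*A/(3*(-10 + A)) (o(A) = ((A + A)/(A - 10))/3 = ((2*A)/(-10 + A))/3 = (2*A/(-10 + A))/3 = 2*A/(3*(-10 + A)))
p(w) = 2 - w
Z(W) = W²*(2 - W) (Z(W) = (2 - W)*W² = W²*(2 - W))
(o(1) + Z(21))² = ((⅔)*1/(-10 + 1) + 21²*(2 - 1*21))² = ((⅔)*1/(-9) + 441*(2 - 21))² = ((⅔)*1*(-⅑) + 441*(-19))² = (-2/27 - 8379)² = (-226235/27)² = 51182275225/729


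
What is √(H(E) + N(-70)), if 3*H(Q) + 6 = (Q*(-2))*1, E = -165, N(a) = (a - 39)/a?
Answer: √536830/70 ≈ 10.467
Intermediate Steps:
N(a) = (-39 + a)/a
H(Q) = -2 - 2*Q/3 (H(Q) = -2 + ((Q*(-2))*1)/3 = -2 + (-2*Q*1)/3 = -2 + (-2*Q)/3 = -2 - 2*Q/3)
√(H(E) + N(-70)) = √((-2 - ⅔*(-165)) + (-39 - 70)/(-70)) = √((-2 + 110) - 1/70*(-109)) = √(108 + 109/70) = √(7669/70) = √536830/70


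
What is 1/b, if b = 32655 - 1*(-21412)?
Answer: 1/54067 ≈ 1.8496e-5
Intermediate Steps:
b = 54067 (b = 32655 + 21412 = 54067)
1/b = 1/54067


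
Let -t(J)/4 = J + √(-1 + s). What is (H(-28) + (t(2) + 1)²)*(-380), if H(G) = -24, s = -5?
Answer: 26980 - 21280*I*√6 ≈ 26980.0 - 52125.0*I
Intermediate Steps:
t(J) = -4*J - 4*I*√6 (t(J) = -4*(J + √(-1 - 5)) = -4*(J + √(-6)) = -4*(J + I*√6) = -4*J - 4*I*√6)
(H(-28) + (t(2) + 1)²)*(-380) = (-24 + ((-4*2 - 4*I*√6) + 1)²)*(-380) = (-24 + ((-8 - 4*I*√6) + 1)²)*(-380) = (-24 + (-7 - 4*I*√6)²)*(-380) = 9120 - 380*(-7 - 4*I*√6)²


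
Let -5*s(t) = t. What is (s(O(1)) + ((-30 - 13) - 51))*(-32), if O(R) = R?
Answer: 15072/5 ≈ 3014.4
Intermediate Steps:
s(t) = -t/5
(s(O(1)) + ((-30 - 13) - 51))*(-32) = (-1/5*1 + ((-30 - 13) - 51))*(-32) = (-1/5 + (-43 - 51))*(-32) = (-1/5 - 94)*(-32) = -471/5*(-32) = 15072/5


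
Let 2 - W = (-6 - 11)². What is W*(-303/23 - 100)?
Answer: 747061/23 ≈ 32481.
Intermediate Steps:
W = -287 (W = 2 - (-6 - 11)² = 2 - 1*(-17)² = 2 - 1*289 = 2 - 289 = -287)
W*(-303/23 - 100) = -287*(-303/23 - 100) = -287*(-2603/23) = 747061/23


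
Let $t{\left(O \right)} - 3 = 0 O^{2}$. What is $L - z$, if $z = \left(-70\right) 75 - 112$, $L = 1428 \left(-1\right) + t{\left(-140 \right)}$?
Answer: $3937$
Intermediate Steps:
$t{\left(O \right)} = 3$ ($t{\left(O \right)} = 3 + 0 O^{2} = 3 + 0 = 3$)
$L = -1425$ ($L = 1428 \left(-1\right) + 3 = -1428 + 3 = -1425$)
$z = -5362$ ($z = -5250 - 112 = -5362$)
$L - z = -1425 - -5362 = -1425 + 5362 = 3937$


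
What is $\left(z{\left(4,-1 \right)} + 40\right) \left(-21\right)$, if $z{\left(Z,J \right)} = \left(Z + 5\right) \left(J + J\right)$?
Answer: $-462$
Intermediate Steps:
$z{\left(Z,J \right)} = 2 J \left(5 + Z\right)$ ($z{\left(Z,J \right)} = \left(5 + Z\right) 2 J = 2 J \left(5 + Z\right)$)
$\left(z{\left(4,-1 \right)} + 40\right) \left(-21\right) = \left(2 \left(-1\right) \left(5 + 4\right) + 40\right) \left(-21\right) = \left(2 \left(-1\right) 9 + 40\right) \left(-21\right) = \left(-18 + 40\right) \left(-21\right) = 22 \left(-21\right) = -462$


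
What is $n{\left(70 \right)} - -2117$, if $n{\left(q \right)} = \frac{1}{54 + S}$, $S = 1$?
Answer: $\frac{116436}{55} \approx 2117.0$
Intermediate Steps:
$n{\left(q \right)} = \frac{1}{55}$ ($n{\left(q \right)} = \frac{1}{54 + 1} = \frac{1}{55}$)
$n{\left(70 \right)} - -2117 = \frac{1}{55} - -2117 = \frac{1}{55} + 2117 = \frac{116436}{55}$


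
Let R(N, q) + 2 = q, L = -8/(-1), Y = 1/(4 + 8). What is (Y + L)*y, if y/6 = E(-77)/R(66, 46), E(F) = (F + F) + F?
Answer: -2037/8 ≈ -254.63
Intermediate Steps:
E(F) = 3*F (E(F) = 2*F + F = 3*F)
Y = 1/12 ≈ 0.083333
L = 8 (L = -8*(-1) = 8)
R(N, q) = -2 + q
y = -63/2 (y = 6*((3*(-77))/(-2 + 46)) = 6*(-231/44) = 6*(-231*1/44) = 6*(-21/4) = -63/2 ≈ -31.500)
(Y + L)*y = (1/12 + 8)*(-63/2) = (97/12)*(-63/2) = -2037/8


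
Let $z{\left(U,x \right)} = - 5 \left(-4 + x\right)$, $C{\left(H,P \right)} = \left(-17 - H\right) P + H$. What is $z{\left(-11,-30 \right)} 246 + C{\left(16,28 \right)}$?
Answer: $40912$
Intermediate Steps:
$C{\left(H,P \right)} = H + P \left(-17 - H\right)$ ($C{\left(H,P \right)} = P \left(-17 - H\right) + H = H + P \left(-17 - H\right)$)
$z{\left(U,x \right)} = 20 - 5 x$
$z{\left(-11,-30 \right)} 246 + C{\left(16,28 \right)} = \left(20 - -150\right) 246 - \left(460 + 448\right) = \left(20 + 150\right) 246 - 908 = 170 \cdot 246 - 908 = 41820 - 908 = 40912$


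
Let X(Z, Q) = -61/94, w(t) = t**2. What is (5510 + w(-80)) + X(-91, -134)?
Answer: 1119479/94 ≈ 11909.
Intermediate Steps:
X(Z, Q) = -61/94 (X(Z, Q) = -61*1/94 = -61/94)
(5510 + w(-80)) + X(-91, -134) = (5510 + (-80)**2) - 61/94 = (5510 + 6400) - 61/94 = 11910 - 61/94 = 1119479/94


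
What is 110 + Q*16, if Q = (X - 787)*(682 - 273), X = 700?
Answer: -569218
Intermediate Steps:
Q = -35583 (Q = (700 - 787)*(682 - 273) = -87*409 = -35583)
110 + Q*16 = 110 - 35583*16 = 110 - 569328 = -569218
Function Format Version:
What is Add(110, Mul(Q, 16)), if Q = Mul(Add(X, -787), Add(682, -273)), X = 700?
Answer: -569218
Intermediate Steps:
Q = -35583 (Q = Mul(Add(700, -787), Add(682, -273)) = Mul(-87, 409) = -35583)
Add(110, Mul(Q, 16)) = Add(110, Mul(-35583, 16)) = Add(110, -569328) = -569218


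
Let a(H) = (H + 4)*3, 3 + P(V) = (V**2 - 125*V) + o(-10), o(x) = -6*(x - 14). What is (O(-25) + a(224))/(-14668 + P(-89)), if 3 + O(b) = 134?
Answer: 815/4519 ≈ 0.18035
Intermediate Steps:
O(b) = 131 (O(b) = -3 + 134 = 131)
o(x) = 84 - 6*x (o(x) = -6*(-14 + x) = 84 - 6*x)
P(V) = 141 + V**2 - 125*V (P(V) = -3 + ((V**2 - 125*V) + (84 - 6*(-10))) = -3 + ((V**2 - 125*V) + (84 + 60)) = -3 + ((V**2 - 125*V) + 144) = -3 + (144 + V**2 - 125*V) = 141 + V**2 - 125*V)
a(H) = 12 + 3*H (a(H) = (4 + H)*3 = 12 + 3*H)
(O(-25) + a(224))/(-14668 + P(-89)) = (131 + (12 + 3*224))/(-14668 + (141 + (-89)**2 - 125*(-89))) = (131 + (12 + 672))/(-14668 + (141 + 7921 + 11125)) = (131 + 684)/(-14668 + 19187) = 815/4519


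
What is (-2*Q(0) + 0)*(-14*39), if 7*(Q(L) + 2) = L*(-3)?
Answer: -2184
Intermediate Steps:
Q(L) = -2 - 3*L/7 (Q(L) = -2 + (L*(-3))/7 = -2 + (-3*L)/7 = -2 - 3*L/7)
(-2*Q(0) + 0)*(-14*39) = (-2*(-2 - 3/7*0) + 0)*(-14*39) = (-2*(-2 + 0) + 0)*(-546) = (-2*(-2) + 0)*(-546) = (4 + 0)*(-546) = 4*(-546) = -2184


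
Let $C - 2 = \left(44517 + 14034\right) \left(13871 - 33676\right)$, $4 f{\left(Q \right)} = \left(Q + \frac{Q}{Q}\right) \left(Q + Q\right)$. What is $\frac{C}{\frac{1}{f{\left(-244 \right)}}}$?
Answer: $-34377577286238$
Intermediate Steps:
$f{\left(Q \right)} = \frac{Q \left(1 + Q\right)}{2}$ ($f{\left(Q \right)} = \frac{\left(Q + \frac{Q}{Q}\right) \left(Q + Q\right)}{4} = \frac{\left(Q + 1\right) 2 Q}{4} = \frac{\left(1 + Q\right) 2 Q}{4} = \frac{2 Q \left(1 + Q\right)}{4} = \frac{Q \left(1 + Q\right)}{2}$)
$C = -1159602553$ ($C = 2 + \left(44517 + 14034\right) \left(13871 - 33676\right) = 2 + 58551 \left(-19805\right) = 2 - 1159602555 = -1159602553$)
$\frac{C}{\frac{1}{f{\left(-244 \right)}}} = - \frac{1159602553}{\frac{1}{\frac{1}{2} \left(-244\right) \left(1 - 244\right)}} = - \frac{1159602553}{\frac{1}{\frac{1}{2} \left(-244\right) \left(-243\right)}} = - \frac{1159602553}{\frac{1}{29646}} = - 1159602553 \frac{1}{\frac{1}{29646}} = \left(-1159602553\right) 29646 = -34377577286238$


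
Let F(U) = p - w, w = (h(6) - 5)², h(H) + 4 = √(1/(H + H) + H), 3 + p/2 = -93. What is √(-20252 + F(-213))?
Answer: √(-739119 + 108*√219)/6 ≈ 143.13*I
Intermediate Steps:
p = -192 (p = -6 + 2*(-93) = -6 - 186 = -192)
h(H) = -4 + √(H + 1/(2*H)) (h(H) = -4 + √(1/(H + H) + H) = -4 + √(1/(2*H) + H) = -4 + √(H + 1/(2*H)))
w = (-9 + √219/6)² (w = ((-4 + √(2/6 + 4*6)/2) - 5)² = ((-4 + √(2*(⅙) + 24)/2) - 5)² = ((-4 + √(⅓ + 24)/2) - 5)² = ((-4 + √(73/3)/2) - 5)² = ((-4 + (√219/3)/2) - 5)² = ((-4 + √219/6) - 5)² = (-9 + √219/6)² ≈ 42.687)
F(U) = -192 - (54 - √219)²/36
√(-20252 + F(-213)) = √(-20252 + (-3349/12 + 3*√219)) = √(-246373/12 + 3*√219)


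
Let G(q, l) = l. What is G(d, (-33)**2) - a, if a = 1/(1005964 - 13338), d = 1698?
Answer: 1080969713/992626 ≈ 1089.0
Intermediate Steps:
a = 1/992626 ≈ 1.0074e-6
G(d, (-33)**2) - a = (-33)**2 - 1*1/992626 = 1089 - 1/992626 = 1080969713/992626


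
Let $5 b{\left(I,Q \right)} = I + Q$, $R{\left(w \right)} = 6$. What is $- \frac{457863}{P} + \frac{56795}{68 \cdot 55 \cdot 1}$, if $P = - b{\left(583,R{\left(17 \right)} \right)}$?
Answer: $\frac{1719098071}{440572} \approx 3902.0$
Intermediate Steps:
$b{\left(I,Q \right)} = \frac{I}{5} + \frac{Q}{5}$ ($b{\left(I,Q \right)} = \frac{I + Q}{5} = \frac{I}{5} + \frac{Q}{5}$)
$P = - \frac{589}{5}$ ($P = - (\frac{1}{5} \cdot 583 + \frac{1}{5} \cdot 6) = - (\frac{583}{5} + \frac{6}{5}) = \left(-1\right) \frac{589}{5} = - \frac{589}{5} \approx -117.8$)
$- \frac{457863}{P} + \frac{56795}{68 \cdot 55 \cdot 1} = - \frac{457863}{- \frac{589}{5}} + \frac{56795}{68 \cdot 55 \cdot 1} = \left(-457863\right) \left(- \frac{5}{589}\right) + \frac{56795}{3740 \cdot 1} = \frac{2289315}{589} + \frac{56795}{3740} = \frac{2289315}{589} + 56795 \cdot \frac{1}{3740} = \frac{2289315}{589} + \frac{11359}{748} = \frac{1719098071}{440572}$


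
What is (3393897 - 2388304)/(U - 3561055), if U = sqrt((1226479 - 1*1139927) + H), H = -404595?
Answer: -123481792435/437279759692 - 1005593*I*sqrt(318043)/12681113031068 ≈ -0.28239 - 4.4721e-5*I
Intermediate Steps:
U = I*sqrt(318043) (U = sqrt((1226479 - 1*1139927) - 404595) = sqrt((1226479 - 1139927) - 404595) = sqrt(86552 - 404595) = sqrt(-318043) = I*sqrt(318043) ≈ 563.95*I)
(3393897 - 2388304)/(U - 3561055) = (3393897 - 2388304)/(I*sqrt(318043) - 3561055) = 1005593/(-3561055 + I*sqrt(318043))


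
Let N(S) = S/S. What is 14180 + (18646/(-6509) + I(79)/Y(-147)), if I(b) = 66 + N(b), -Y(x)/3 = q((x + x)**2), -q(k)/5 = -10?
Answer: 13841409997/976350 ≈ 14177.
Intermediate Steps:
q(k) = 50 (q(k) = -5*(-10) = 50)
Y(x) = -150 (Y(x) = -3*50 = -150)
N(S) = 1
I(b) = 67 (I(b) = 66 + 1 = 67)
14180 + (18646/(-6509) + I(79)/Y(-147)) = 14180 + (18646/(-6509) + 67/(-150)) = 14180 + (18646*(-1/6509) + 67*(-1/150)) = 14180 + (-18646/6509 - 67/150) = 14180 - 3233003/976350 = 13841409997/976350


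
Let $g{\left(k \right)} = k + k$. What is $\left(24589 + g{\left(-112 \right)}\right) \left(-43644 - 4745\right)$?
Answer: $-1178997985$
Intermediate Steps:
$g{\left(k \right)} = 2 k$
$\left(24589 + g{\left(-112 \right)}\right) \left(-43644 - 4745\right) = \left(24589 + 2 \left(-112\right)\right) \left(-43644 - 4745\right) = \left(24589 - 224\right) \left(-48389\right) = 24365 \left(-48389\right) = -1178997985$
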